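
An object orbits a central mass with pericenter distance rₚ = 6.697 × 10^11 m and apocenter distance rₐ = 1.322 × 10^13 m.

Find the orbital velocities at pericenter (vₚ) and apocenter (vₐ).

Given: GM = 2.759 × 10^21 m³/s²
rₚ = 6.697 × 10^11 m
rₐ = 1.322 × 10^13 m
GM = 2.759 × 10^21 m³/s²
a = (rₚ + rₐ)/2 = 6.94485 × 10^12 m
Vis-viva: v² = GM (2/r − 1/a)
vₚ² = 2.759 × 10^21 × (2.98641 × 10^-12 − 1.43992 × 10^-13) = 7.84224 × 10^9 m²/s²
vₚ = 88556.4 m/s ≈ 88.56 km/s
vₐ² = 2.759 × 10^21 × (1.51286 × 10^-13 − 1.43992 × 10^-13) = 2.01251 × 10^7 m²/s²
vₐ = 4486.1 m/s ≈ 4.486 km/s

Final answer: vₚ = 88.56 km/s, vₐ = 4.486 km/s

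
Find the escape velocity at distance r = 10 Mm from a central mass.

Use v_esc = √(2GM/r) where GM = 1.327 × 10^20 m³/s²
r = 10 Mm = 1 × 10^7 m
GM = 1.327 × 10^20 m³/s²
2GM/r = 2 × (1.327 × 10^20) / (1 × 10^7) = 2.654 × 10^13 m²/s²
v_esc = √(2GM/r) = 5.1517 × 10^6 m/s ≈ 5152 km/s

Final answer: 5152 km/s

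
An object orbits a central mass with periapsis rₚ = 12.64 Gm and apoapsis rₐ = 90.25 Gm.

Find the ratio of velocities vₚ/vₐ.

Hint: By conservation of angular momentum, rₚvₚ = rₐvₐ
rₚ = 12.64 Gm = 1.264 × 10^10 m
rₐ = 90.25 Gm = 9.025 × 10^10 m
rₚvₚ = rₐvₐ  ⇒  vₚ/vₐ = rₐ/rₚ
vₚ/vₐ = (9.025 × 10^10) / (1.264 × 10^10) = 7.14003

Final answer: vₚ/vₐ = 7.14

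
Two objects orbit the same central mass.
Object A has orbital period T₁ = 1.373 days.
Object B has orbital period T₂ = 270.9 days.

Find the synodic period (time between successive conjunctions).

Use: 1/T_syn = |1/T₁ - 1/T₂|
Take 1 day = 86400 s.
T₁ = 1.373 days = 118627 s
T₂ = 270.9 days = 2.34058 × 10^7 s
1/T₁ = 8.42977 × 10^-6 s⁻¹
1/T₂ = 4.27245 × 10^-8 s⁻¹
|1/T₁ − 1/T₂| = 8.38705 × 10^-6 s⁻¹
T_syn = 1 / |1/T₁ − 1/T₂| = 119231 s ≈ 1.38 days

Final answer: T_syn = 1.38 days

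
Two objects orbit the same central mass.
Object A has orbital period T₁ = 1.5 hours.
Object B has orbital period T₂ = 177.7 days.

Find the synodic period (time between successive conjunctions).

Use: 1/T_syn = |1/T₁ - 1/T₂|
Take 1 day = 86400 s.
T₁ = 1.5 hours = 5400 s
T₂ = 177.7 days = 1.53533 × 10^7 s
1/T₁ = 0.000185185 s⁻¹
1/T₂ = 6.51327 × 10^-8 s⁻¹
|1/T₁ − 1/T₂| = 0.00018512 s⁻¹
T_syn = 1 / |1/T₁ − 1/T₂| = 5401.9 s ≈ 1.501 hours

Final answer: T_syn = 1.501 hours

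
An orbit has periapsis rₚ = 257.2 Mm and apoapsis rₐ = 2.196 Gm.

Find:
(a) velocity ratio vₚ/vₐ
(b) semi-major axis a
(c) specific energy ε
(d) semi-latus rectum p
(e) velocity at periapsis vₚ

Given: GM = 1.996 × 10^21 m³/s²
rₚ = 257.2 Mm = 2.572 × 10^8 m
rₐ = 2.196 Gm = 2.196 × 10^9 m
GM = 1.996 × 10^21 m³/s²
a = (rₚ + rₐ)/2 = 1.2266 × 10^9 m
e = (rₐ − rₚ)/(rₐ + rₚ) = (1.9388 × 10^9) / (2.4532 × 10^9) = 0.790315
(a) vₚ/vₐ = rₐ/rₚ (angular momentum) = (2.196 × 10^9) / (2.572 × 10^8) = 8.5381 ≈ 8.538
(b) a = 1.2266 × 10^9 m ≈ 1.227 Gm
(c) 2a = 2.4532 × 10^9 m;  ε = −GM/(2a) = -8.13631 × 10^11 J/kg ≈ -813.6 GJ/kg
(d) 1 − e² = 0.375403;  p = a(1 − e²) = 1.2266 × 10^9 × 0.375403 = 4.60469 × 10^8 m ≈ 460.5 Mm
(e) vₚ² = GM (2/rₚ − 1/a) = 1.996 × 10^21 × (7.77605 × 10^-9 − 8.15262 × 10^-10) = 1.38937 × 10^13 m²/s²;  vₚ = 3.72743 × 10^6 m/s ≈ 3727 km/s

Final answer:
(a) velocity ratio vₚ/vₐ = 8.538
(b) semi-major axis a = 1.227 Gm
(c) specific energy ε = -813.6 GJ/kg
(d) semi-latus rectum p = 460.5 Mm
(e) velocity at periapsis vₚ = 3727 km/s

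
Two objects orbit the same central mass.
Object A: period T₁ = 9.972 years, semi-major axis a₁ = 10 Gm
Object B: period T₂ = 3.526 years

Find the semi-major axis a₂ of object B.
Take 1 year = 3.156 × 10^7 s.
T₁ = 9.972 years = 3.14716 × 10^8 s
T₂ = 3.526 years = 1.11281 × 10^8 s
a₁ = 10 Gm = 1 × 10^10 m
Kepler's third law: (T₂/T₁)² = (a₂/a₁)³  ⇒  a₂ = a₁ (T₂/T₁)^(2/3)
T₂/T₁ = 0.35359
(T₂/T₁)^(2/3) = 0.500035
a₂ = 1 × 10^10 m × 0.500035 = 5.00035 × 10^9 m ≈ 5 Gm

Final answer: a₂ = 5 Gm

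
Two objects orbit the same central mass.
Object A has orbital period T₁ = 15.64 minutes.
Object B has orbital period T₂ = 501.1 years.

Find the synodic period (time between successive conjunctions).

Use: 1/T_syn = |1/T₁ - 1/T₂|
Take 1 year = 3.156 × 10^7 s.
T₁ = 15.64 minutes = 938.4 s
T₂ = 501.1 years = 1.58147 × 10^10 s
1/T₁ = 0.00106564 s⁻¹
1/T₂ = 6.32322 × 10^-11 s⁻¹
|1/T₁ − 1/T₂| = 0.00106564 s⁻¹
T_syn = 1 / |1/T₁ − 1/T₂| = 938.4 s ≈ 15.64 minutes

Final answer: T_syn = 15.64 minutes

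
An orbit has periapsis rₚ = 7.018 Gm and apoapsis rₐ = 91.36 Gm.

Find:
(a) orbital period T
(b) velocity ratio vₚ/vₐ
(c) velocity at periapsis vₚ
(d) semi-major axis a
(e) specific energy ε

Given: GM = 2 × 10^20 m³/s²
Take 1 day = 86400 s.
rₚ = 7.018 Gm = 7.018 × 10^9 m
rₐ = 91.36 Gm = 9.136 × 10^10 m
GM = 2 × 10^20 m³/s²
a = (rₚ + rₐ)/2 = 4.9189 × 10^10 m
e = (rₐ − rₚ)/(rₐ + rₚ) = (8.4342 × 10^10) / (9.8378 × 10^10) = 0.857326
(a) a³ = 1.19016 × 10^32 m³;  T = 2π √(a³/GM) = 2π × 771413 s = 4.84693 × 10^6 s ≈ 56.1 days
(b) vₚ/vₐ = rₐ/rₚ (angular momentum) = (9.136 × 10^10) / (7.018 × 10^9) = 13.018 ≈ 13.02
(c) vₚ² = GM (2/rₚ − 1/a) = 2 × 10^20 × (2.84981 × 10^-10 − 2.03297 × 10^-11) = 5.29303 × 10^10 m²/s²;  vₚ = 230066 m/s ≈ 230.1 km/s
(d) a = 4.9189 × 10^10 m ≈ 49.19 Gm
(e) 2a = 9.8378 × 10^10 m;  ε = −GM/(2a) = -2.03297 × 10^9 J/kg ≈ -2.033 GJ/kg

Final answer:
(a) orbital period T = 56.1 days
(b) velocity ratio vₚ/vₐ = 13.02
(c) velocity at periapsis vₚ = 230.1 km/s
(d) semi-major axis a = 49.19 Gm
(e) specific energy ε = -2.033 GJ/kg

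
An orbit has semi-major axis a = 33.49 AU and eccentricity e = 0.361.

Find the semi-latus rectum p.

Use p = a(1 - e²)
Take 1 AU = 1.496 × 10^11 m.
a = 33.49 AU = 5.0101 × 10^12 m
e = 0.361,  e² = 0.130321,  1 − e² = 0.869679
p = a(1 − e²) = 5.0101 × 10^12 m × 0.869679 = 4.35718 × 10^12 m ≈ 29.13 AU

Final answer: p = 29.13 AU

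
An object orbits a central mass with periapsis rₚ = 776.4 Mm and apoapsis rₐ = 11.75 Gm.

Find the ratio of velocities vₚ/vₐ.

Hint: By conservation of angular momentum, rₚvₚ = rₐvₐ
rₚ = 776.4 Mm = 7.764 × 10^8 m
rₐ = 11.75 Gm = 1.175 × 10^10 m
rₚvₚ = rₐvₐ  ⇒  vₚ/vₐ = rₐ/rₚ
vₚ/vₐ = (1.175 × 10^10) / (7.764 × 10^8) = 15.134

Final answer: vₚ/vₐ = 15.13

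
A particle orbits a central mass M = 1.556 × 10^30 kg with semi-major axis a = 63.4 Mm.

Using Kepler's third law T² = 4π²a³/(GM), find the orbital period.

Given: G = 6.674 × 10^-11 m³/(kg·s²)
M = 1.556 × 10^30 kg
GM = G × M = 6.674 × 10^-11 × 1.556 × 10^30 = 1.03847 × 10^20 m³/s²
a = 63.4 Mm = 6.34 × 10^7 m
a³ = 2.5484 × 10^23 m³
T = 2π √(a³/GM) = 2π √((2.5484 × 10^23) / (1.03847 × 10^20)) = 2π × 49.5377 s
T = 311.255 s ≈ 5.188 minutes

Final answer: 5.188 minutes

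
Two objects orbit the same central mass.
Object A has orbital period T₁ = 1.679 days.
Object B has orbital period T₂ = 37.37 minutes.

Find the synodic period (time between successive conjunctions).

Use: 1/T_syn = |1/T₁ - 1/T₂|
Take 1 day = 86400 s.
T₁ = 1.679 days = 145066 s
T₂ = 37.37 minutes = 2242.2 s
1/T₁ = 6.89343 × 10^-6 s⁻¹
1/T₂ = 0.000445991 s⁻¹
|1/T₁ − 1/T₂| = 0.000439097 s⁻¹
T_syn = 1 / |1/T₁ − 1/T₂| = 2277.4 s ≈ 37.96 minutes

Final answer: T_syn = 37.96 minutes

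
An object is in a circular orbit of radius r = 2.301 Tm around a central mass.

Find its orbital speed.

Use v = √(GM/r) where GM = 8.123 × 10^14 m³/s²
r = 2.301 Tm = 2.301 × 10^12 m
GM = 8.123 × 10^14 m³/s²
GM/r = (8.123 × 10^14) / (2.301 × 10^12) = 353.02 m²/s²
v = √(GM/r) = 18.7888 m/s ≈ 18.79 m/s

Final answer: 18.79 m/s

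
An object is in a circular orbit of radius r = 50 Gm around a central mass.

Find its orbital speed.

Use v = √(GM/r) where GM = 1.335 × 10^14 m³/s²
r = 50 Gm = 5 × 10^10 m
GM = 1.335 × 10^14 m³/s²
GM/r = (1.335 × 10^14) / (5 × 10^10) = 2670 m²/s²
v = √(GM/r) = 51.672 m/s ≈ 51.67 m/s

Final answer: 51.67 m/s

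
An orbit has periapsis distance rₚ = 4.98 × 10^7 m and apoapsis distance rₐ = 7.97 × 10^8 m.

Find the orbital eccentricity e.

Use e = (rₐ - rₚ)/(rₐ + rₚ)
rₚ = 4.98 × 10^7 m
rₐ = 7.97 × 10^8 m
rₐ − rₚ = 7.472 × 10^8 m
rₐ + rₚ = 8.468 × 10^8 m
e = (rₐ − rₚ)/(rₐ + rₚ) = 0.882381

Final answer: e = 0.8824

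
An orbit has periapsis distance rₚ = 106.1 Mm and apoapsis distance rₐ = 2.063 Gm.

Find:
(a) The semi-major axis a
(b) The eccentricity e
rₚ = 106.1 Mm = 1.061 × 10^8 m
rₐ = 2.063 Gm = 2.063 × 10^9 m
(a) a = (rₚ + rₐ)/2 = 1.08455 × 10^9 m ≈ 1.085 Gm
(b) e = (rₐ − rₚ)/(rₐ + rₚ) = (1.9569 × 10^9) / (2.1691 × 10^9) = 0.902171

Final answer:
(a) a = 1.085 Gm
(b) e = 0.9022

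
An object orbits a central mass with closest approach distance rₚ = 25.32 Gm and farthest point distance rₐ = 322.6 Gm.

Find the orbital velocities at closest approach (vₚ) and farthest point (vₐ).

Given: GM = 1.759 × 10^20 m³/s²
rₚ = 25.32 Gm = 2.532 × 10^10 m
rₐ = 322.6 Gm = 3.226 × 10^11 m
GM = 1.759 × 10^20 m³/s²
a = (rₚ + rₐ)/2 = 1.7396 × 10^11 m
Vis-viva: v² = GM (2/r − 1/a)
vₚ² = 1.759 × 10^20 × (7.89889 × 10^-11 − 5.74845 × 10^-12) = 1.2883 × 10^10 m²/s²
vₚ = 113503 m/s ≈ 113.5 km/s
vₐ² = 1.759 × 10^20 × (6.19963 × 10^-12 − 5.74845 × 10^-12) = 7.93626 × 10^7 m²/s²
vₐ = 8908.57 m/s ≈ 8.909 km/s

Final answer: vₚ = 113.5 km/s, vₐ = 8.909 km/s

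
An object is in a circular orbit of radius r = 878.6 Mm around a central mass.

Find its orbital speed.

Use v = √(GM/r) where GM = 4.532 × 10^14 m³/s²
r = 878.6 Mm = 8.786 × 10^8 m
GM = 4.532 × 10^14 m³/s²
GM/r = (4.532 × 10^14) / (8.786 × 10^8) = 515821 m²/s²
v = √(GM/r) = 718.207 m/s ≈ 718.2 m/s

Final answer: 718.2 m/s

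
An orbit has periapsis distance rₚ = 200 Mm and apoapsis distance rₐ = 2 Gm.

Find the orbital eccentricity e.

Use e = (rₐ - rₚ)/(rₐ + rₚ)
rₚ = 200 Mm = 2 × 10^8 m
rₐ = 2 Gm = 2 × 10^9 m
rₐ − rₚ = 1.8 × 10^9 m
rₐ + rₚ = 2.2 × 10^9 m
e = (rₐ − rₚ)/(rₐ + rₚ) = 0.818182

Final answer: e = 0.8182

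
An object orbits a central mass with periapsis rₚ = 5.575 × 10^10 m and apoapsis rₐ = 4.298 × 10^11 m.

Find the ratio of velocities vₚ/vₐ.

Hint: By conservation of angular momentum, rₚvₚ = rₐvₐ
rₚ = 5.575 × 10^10 m
rₐ = 4.298 × 10^11 m
rₚvₚ = rₐvₐ  ⇒  vₚ/vₐ = rₐ/rₚ
vₚ/vₐ = (4.298 × 10^11) / (5.575 × 10^10) = 7.70942

Final answer: vₚ/vₐ = 7.709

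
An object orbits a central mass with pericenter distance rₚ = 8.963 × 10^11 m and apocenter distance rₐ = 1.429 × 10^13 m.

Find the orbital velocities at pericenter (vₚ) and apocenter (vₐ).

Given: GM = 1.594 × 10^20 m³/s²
rₚ = 8.963 × 10^11 m
rₐ = 1.429 × 10^13 m
GM = 1.594 × 10^20 m³/s²
a = (rₚ + rₐ)/2 = 7.59315 × 10^12 m
Vis-viva: v² = GM (2/r − 1/a)
vₚ² = 1.594 × 10^20 × (2.2314 × 10^-12 − 1.31698 × 10^-13) = 3.34692 × 10^8 m²/s²
vₚ = 18294.6 m/s ≈ 18.29 km/s
vₐ² = 1.594 × 10^20 × (1.39958 × 10^-13 − 1.31698 × 10^-13) = 1.3167 × 10^6 m²/s²
vₐ = 1147.48 m/s ≈ 1.147 km/s

Final answer: vₚ = 18.29 km/s, vₐ = 1.147 km/s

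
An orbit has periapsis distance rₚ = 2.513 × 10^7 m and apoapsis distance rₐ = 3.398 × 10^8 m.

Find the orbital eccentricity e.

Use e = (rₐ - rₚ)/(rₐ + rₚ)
rₚ = 2.513 × 10^7 m
rₐ = 3.398 × 10^8 m
rₐ − rₚ = 3.1467 × 10^8 m
rₐ + rₚ = 3.6493 × 10^8 m
e = (rₐ − rₚ)/(rₐ + rₚ) = 0.862275

Final answer: e = 0.8623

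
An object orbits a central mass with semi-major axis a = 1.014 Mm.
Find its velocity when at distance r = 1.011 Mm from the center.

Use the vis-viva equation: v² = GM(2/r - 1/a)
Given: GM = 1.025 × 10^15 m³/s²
a = 1.014 Mm = 1.014 × 10^6 m
r = 1.011 Mm = 1.011 × 10^6 m
GM = 1.025 × 10^15 m³/s²
2/r − 1/a = 1.97824 × 10^-6 − 9.86193 × 10^-7 = 9.92046 × 10^-7 m⁻¹
v² = GM (2/r − 1/a) = 1.01685 × 10^9 m²/s²
v = 31888 m/s ≈ 31.89 km/s

Final answer: 31.89 km/s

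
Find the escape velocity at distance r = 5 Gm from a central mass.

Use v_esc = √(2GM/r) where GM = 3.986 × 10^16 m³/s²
r = 5 Gm = 5 × 10^9 m
GM = 3.986 × 10^16 m³/s²
2GM/r = 2 × (3.986 × 10^16) / (5 × 10^9) = 1.5944 × 10^7 m²/s²
v_esc = √(2GM/r) = 3992.99 m/s ≈ 3.993 km/s

Final answer: 3.993 km/s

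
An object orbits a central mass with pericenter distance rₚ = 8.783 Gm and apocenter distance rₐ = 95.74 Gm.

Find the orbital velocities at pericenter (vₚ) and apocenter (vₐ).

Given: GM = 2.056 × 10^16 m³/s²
rₚ = 8.783 Gm = 8.783 × 10^9 m
rₐ = 95.74 Gm = 9.574 × 10^10 m
GM = 2.056 × 10^16 m³/s²
a = (rₚ + rₐ)/2 = 5.22615 × 10^10 m
Vis-viva: v² = GM (2/r − 1/a)
vₚ² = 2.056 × 10^16 × (2.27713 × 10^-10 − 1.91345 × 10^-11) = 4.28837 × 10^6 m²/s²
vₚ = 2070.84 m/s ≈ 2.071 km/s
vₐ² = 2.056 × 10^16 × (2.08899 × 10^-11 − 1.91345 × 10^-11) = 36090.3 m²/s²
vₐ = 189.975 m/s ≈ 190 m/s

Final answer: vₚ = 2.071 km/s, vₐ = 190 m/s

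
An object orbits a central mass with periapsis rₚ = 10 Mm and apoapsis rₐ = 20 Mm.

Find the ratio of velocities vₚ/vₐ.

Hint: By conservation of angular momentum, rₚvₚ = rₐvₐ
rₚ = 10 Mm = 1 × 10^7 m
rₐ = 20 Mm = 2 × 10^7 m
rₚvₚ = rₐvₐ  ⇒  vₚ/vₐ = rₐ/rₚ
vₚ/vₐ = (2 × 10^7) / (1 × 10^7) = 2

Final answer: vₚ/vₐ = 2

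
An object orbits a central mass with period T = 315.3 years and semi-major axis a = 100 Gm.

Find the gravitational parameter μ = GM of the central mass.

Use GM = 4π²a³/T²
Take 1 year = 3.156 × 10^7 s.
T = 315.3 years = 9.95087 × 10^9 s
a = 100 Gm = 1 × 10^11 m
a³ = 1 × 10^33 m³
T² = 9.90198 × 10^19 s²
GM = 4π² × (1 × 10^33) / (9.90198 × 10^19) = 3.98692 × 10^14 m³/s²
GM ≈ 3.987 × 10^14 m³/s²

Final answer: GM = 3.987 × 10^14 m³/s²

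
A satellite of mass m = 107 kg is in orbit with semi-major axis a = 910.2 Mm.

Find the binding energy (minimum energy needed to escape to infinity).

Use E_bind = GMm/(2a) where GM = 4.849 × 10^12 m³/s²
a = 910.2 Mm = 9.102 × 10^8 m
GM = 4.849 × 10^12 m³/s²
m = 107 kg
GMm = 4.849 × 10^12 × 107 = 5.18843 × 10^14 m³·kg/s²
2a = 1.8204 × 10^9 m
E_bind = GMm/(2a) = 285016 J ≈ 285 kJ

Final answer: 285 kJ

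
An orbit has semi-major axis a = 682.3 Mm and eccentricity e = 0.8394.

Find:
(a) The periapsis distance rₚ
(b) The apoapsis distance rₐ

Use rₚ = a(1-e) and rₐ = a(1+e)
a = 682.3 Mm = 6.823 × 10^8 m
e = 0.8394:  1 − e = 0.1606,  1 + e = 1.8394
(a) rₚ = a(1 − e) = 6.823 × 10^8 m × 0.1606 = 1.09577 × 10^8 m ≈ 109.6 Mm
(b) rₐ = a(1 + e) = 6.823 × 10^8 m × 1.8394 = 1.25502 × 10^9 m ≈ 1.255 Gm

Final answer:
(a) rₚ = 109.6 Mm
(b) rₐ = 1.255 Gm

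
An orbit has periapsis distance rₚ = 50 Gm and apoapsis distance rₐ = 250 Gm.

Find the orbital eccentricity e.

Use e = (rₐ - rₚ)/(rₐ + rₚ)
rₚ = 50 Gm = 5 × 10^10 m
rₐ = 250 Gm = 2.5 × 10^11 m
rₐ − rₚ = 2 × 10^11 m
rₐ + rₚ = 3 × 10^11 m
e = (rₐ − rₚ)/(rₐ + rₚ) = 0.666667

Final answer: e = 0.6667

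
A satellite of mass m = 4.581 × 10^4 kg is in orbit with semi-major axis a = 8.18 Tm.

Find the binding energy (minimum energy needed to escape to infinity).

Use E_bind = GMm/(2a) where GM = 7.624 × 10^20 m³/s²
a = 8.18 Tm = 8.18 × 10^12 m
GM = 7.624 × 10^20 m³/s²
m = 4.581 × 10^4 kg
GMm = 7.624 × 10^20 × 45810 = 3.49255 × 10^25 m³·kg/s²
2a = 1.636 × 10^13 m
E_bind = GMm/(2a) = 2.13481 × 10^12 J ≈ 2.135 TJ

Final answer: 2.135 TJ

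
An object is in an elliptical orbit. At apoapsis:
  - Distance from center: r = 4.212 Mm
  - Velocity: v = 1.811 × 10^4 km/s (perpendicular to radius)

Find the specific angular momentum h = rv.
r = 4.212 Mm = 4.212 × 10^6 m
v = 1.811 × 10^4 km/s = 1.811 × 10^7 m/s
h = rv = 4.212 × 10^6 × 1.811 × 10^7 = 7.62793 × 10^13 m²/s ≈ 7.628 × 10^13 m²/s

Final answer: h = 7.628 × 10^13 m²/s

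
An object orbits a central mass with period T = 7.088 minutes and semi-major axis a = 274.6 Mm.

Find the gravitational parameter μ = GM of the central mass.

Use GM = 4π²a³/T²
T = 7.088 minutes = 425.28 s
a = 274.6 Mm = 2.746 × 10^8 m
a³ = 2.07063 × 10^25 m³
T² = 180863 s²
GM = 4π² × (2.07063 × 10^25) / 180863 = 4.51972 × 10^21 m³/s²
GM ≈ 4.52 × 10^21 m³/s²

Final answer: GM = 4.52 × 10^21 m³/s²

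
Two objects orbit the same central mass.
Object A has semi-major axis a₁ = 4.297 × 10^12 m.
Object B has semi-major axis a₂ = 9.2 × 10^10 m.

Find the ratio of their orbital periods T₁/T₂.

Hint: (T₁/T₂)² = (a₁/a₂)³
a₁ = 4.297 × 10^12 m
a₂ = 9.2 × 10^10 m
a₁/a₂ = 46.7065
T₁/T₂ = (a₁/a₂)^(3/2) = (46.7065)^1.5 = 319.203

Final answer: T₁/T₂ = 319.2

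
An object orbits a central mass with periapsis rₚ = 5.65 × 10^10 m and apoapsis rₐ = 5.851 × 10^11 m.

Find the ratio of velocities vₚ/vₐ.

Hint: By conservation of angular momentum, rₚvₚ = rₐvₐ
rₚ = 5.65 × 10^10 m
rₐ = 5.851 × 10^11 m
rₚvₚ = rₐvₐ  ⇒  vₚ/vₐ = rₐ/rₚ
vₚ/vₐ = (5.851 × 10^11) / (5.65 × 10^10) = 10.3558

Final answer: vₚ/vₐ = 10.36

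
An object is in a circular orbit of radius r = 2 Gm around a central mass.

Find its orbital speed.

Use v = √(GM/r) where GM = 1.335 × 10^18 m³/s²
r = 2 Gm = 2 × 10^9 m
GM = 1.335 × 10^18 m³/s²
GM/r = (1.335 × 10^18) / (2 × 10^9) = 6.675 × 10^8 m²/s²
v = √(GM/r) = 25836 m/s ≈ 25.84 km/s

Final answer: 25.84 km/s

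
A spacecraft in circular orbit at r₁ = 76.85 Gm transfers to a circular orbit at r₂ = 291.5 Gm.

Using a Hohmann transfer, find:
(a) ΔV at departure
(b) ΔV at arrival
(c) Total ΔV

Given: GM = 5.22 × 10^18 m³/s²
r₁ = 76.85 Gm = 7.685 × 10^10 m
r₂ = 291.5 Gm = 2.915 × 10^11 m
GM = 5.22 × 10^18 m³/s²
Transfer ellipse: a_t = (r₁ + r₂)/2 = 1.84175 × 10^11 m
Circular speed at r₁: v₁ = √(GM/r₁) = 8241.63 m/s
Transfer speed at r₁ (periapsis): v₁ₜ = √(GM(2/r₁ − 1/a_t)) = 10368.5 m/s
(a) ΔV₁ = v₁ₜ − v₁ = 2126.9 m/s ≈ 2.127 km/s
Circular speed at r₂: v₂ = √(GM/r₂) = 4231.71 m/s
Transfer speed at r₂ (apoapsis): v₂ₜ = √(GM(2/r₂ − 1/a_t)) = 2733.52 m/s
(b) ΔV₂ = v₂ − v₂ₜ = 1498.19 m/s ≈ 1.498 km/s
(c) ΔV_total = ΔV₁ + ΔV₂ = 3625.09 m/s ≈ 3.625 km/s

Final answer:
(a) ΔV₁ = 2.127 km/s
(b) ΔV₂ = 1.498 km/s
(c) ΔV_total = 3.625 km/s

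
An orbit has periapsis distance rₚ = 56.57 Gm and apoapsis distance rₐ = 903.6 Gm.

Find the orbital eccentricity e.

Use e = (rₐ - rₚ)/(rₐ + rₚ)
rₚ = 56.57 Gm = 5.657 × 10^10 m
rₐ = 903.6 Gm = 9.036 × 10^11 m
rₐ − rₚ = 8.4703 × 10^11 m
rₐ + rₚ = 9.6017 × 10^11 m
e = (rₐ − rₚ)/(rₐ + rₚ) = 0.882167

Final answer: e = 0.8822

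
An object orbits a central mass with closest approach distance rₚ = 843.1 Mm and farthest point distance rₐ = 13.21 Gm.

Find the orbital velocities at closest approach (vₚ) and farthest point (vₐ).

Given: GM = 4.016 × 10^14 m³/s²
rₚ = 843.1 Mm = 8.431 × 10^8 m
rₐ = 13.21 Gm = 1.321 × 10^10 m
GM = 4.016 × 10^14 m³/s²
a = (rₚ + rₐ)/2 = 7.02655 × 10^9 m
Vis-viva: v² = GM (2/r − 1/a)
vₚ² = 4.016 × 10^14 × (2.3722 × 10^-9 − 1.42317 × 10^-10) = 895520 m²/s²
vₚ = 946.319 m/s ≈ 946.3 m/s
vₐ² = 4.016 × 10^14 × (1.514 × 10^-10 − 1.42317 × 10^-10) = 3647.77 m²/s²
vₐ = 60.3968 m/s ≈ 60.4 m/s

Final answer: vₚ = 946.3 m/s, vₐ = 60.4 m/s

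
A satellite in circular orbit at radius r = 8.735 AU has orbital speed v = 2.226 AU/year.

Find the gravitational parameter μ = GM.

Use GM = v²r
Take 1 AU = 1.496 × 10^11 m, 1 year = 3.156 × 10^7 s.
r = 8.735 AU = 1.30676 × 10^12 m
v = 2.226 AU/year = 10551.6 m/s
v² = 1.11337 × 10^8 m²/s²
GM = v²r = 1.11337 × 10^8 × 1.30676 × 10^12 = 1.4549 × 10^20 m³/s²
GM ≈ 1.455 × 10^20 m³/s²

Final answer: GM = 1.455 × 10^20 m³/s²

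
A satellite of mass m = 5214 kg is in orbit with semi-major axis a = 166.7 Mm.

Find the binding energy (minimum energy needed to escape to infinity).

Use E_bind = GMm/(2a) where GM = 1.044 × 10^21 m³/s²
a = 166.7 Mm = 1.667 × 10^8 m
GM = 1.044 × 10^21 m³/s²
m = 5214 kg
GMm = 1.044 × 10^21 × 5214 = 5.44342 × 10^24 m³·kg/s²
2a = 3.334 × 10^8 m
E_bind = GMm/(2a) = 1.6327 × 10^16 J ≈ 16.33 PJ

Final answer: 16.33 PJ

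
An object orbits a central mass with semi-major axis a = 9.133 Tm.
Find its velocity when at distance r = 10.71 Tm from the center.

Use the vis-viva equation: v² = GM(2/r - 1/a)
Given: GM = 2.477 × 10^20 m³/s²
a = 9.133 Tm = 9.133 × 10^12 m
r = 10.71 Tm = 1.071 × 10^13 m
GM = 2.477 × 10^20 m³/s²
2/r − 1/a = 1.86741 × 10^-13 − 1.09493 × 10^-13 = 7.72483 × 10^-14 m⁻¹
v² = GM (2/r − 1/a) = 1.91344 × 10^7 m²/s²
v = 4374.29 m/s ≈ 4.374 km/s

Final answer: 4.374 km/s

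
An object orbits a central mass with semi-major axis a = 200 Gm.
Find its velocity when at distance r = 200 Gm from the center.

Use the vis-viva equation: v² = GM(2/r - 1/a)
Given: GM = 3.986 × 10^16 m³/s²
a = 200 Gm = 2 × 10^11 m
r = 200 Gm = 2 × 10^11 m
GM = 3.986 × 10^16 m³/s²
2/r − 1/a = 1 × 10^-11 − 5 × 10^-12 = 5 × 10^-12 m⁻¹
v² = GM (2/r − 1/a) = 199300 m²/s²
v = 446.43 m/s ≈ 446.4 m/s

Final answer: 446.4 m/s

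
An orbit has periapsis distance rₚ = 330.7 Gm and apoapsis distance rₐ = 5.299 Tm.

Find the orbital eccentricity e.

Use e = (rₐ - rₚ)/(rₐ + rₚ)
rₚ = 330.7 Gm = 3.307 × 10^11 m
rₐ = 5.299 Tm = 5.299 × 10^12 m
rₐ − rₚ = 4.9683 × 10^12 m
rₐ + rₚ = 5.6297 × 10^12 m
e = (rₐ − rₚ)/(rₐ + rₚ) = 0.882516

Final answer: e = 0.8825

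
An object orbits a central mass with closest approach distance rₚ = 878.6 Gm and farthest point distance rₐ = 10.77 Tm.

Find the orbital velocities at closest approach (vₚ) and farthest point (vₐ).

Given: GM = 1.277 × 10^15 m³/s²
rₚ = 878.6 Gm = 8.786 × 10^11 m
rₐ = 10.77 Tm = 1.077 × 10^13 m
GM = 1.277 × 10^15 m³/s²
a = (rₚ + rₐ)/2 = 5.8243 × 10^12 m
Vis-viva: v² = GM (2/r − 1/a)
vₚ² = 1.277 × 10^15 × (2.27635 × 10^-12 − 1.71694 × 10^-13) = 2687.64 m²/s²
vₚ = 51.8425 m/s ≈ 51.84 m/s
vₐ² = 1.277 × 10^15 × (1.85701 × 10^-13 − 1.71694 × 10^-13) = 17.8864 m²/s²
vₐ = 4.22923 m/s ≈ 4.229 m/s

Final answer: vₚ = 51.84 m/s, vₐ = 4.229 m/s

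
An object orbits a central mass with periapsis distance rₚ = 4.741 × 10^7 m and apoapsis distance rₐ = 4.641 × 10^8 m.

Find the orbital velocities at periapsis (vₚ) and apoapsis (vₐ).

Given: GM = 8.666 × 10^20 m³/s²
rₚ = 4.741 × 10^7 m
rₐ = 4.641 × 10^8 m
GM = 8.666 × 10^20 m³/s²
a = (rₚ + rₐ)/2 = 2.55755 × 10^8 m
Vis-viva: v² = GM (2/r − 1/a)
vₚ² = 8.666 × 10^20 × (4.21852 × 10^-8 − 3.90999 × 10^-9) = 3.31693 × 10^13 m²/s²
vₚ = 5.75928 × 10^6 m/s ≈ 5759 km/s
vₐ² = 8.666 × 10^20 × (4.30942 × 10^-9 − 3.90999 × 10^-9) = 3.46141 × 10^11 m²/s²
vₐ = 588337 m/s ≈ 588.3 km/s

Final answer: vₚ = 5759 km/s, vₐ = 588.3 km/s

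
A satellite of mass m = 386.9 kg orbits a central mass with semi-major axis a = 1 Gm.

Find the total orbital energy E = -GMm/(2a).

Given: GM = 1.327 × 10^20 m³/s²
a = 1 Gm = 1 × 10^9 m
GM = 1.327 × 10^20 m³/s²
2a = 2 × 10^9 m
GMm = 1.327 × 10^20 × 386.9 = 5.13416 × 10^22 m³·kg/s²
E = −GMm/(2a) = -2.56708 × 10^13 J ≈ -25.67 TJ

Final answer: -25.67 TJ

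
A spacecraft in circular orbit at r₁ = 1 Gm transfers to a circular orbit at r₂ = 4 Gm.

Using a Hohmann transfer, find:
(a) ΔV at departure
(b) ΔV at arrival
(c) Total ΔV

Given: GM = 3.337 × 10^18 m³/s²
r₁ = 1 Gm = 1 × 10^9 m
r₂ = 4 Gm = 4 × 10^9 m
GM = 3.337 × 10^18 m³/s²
Transfer ellipse: a_t = (r₁ + r₂)/2 = 2.5 × 10^9 m
Circular speed at r₁: v₁ = √(GM/r₁) = 57766.8 m/s
Transfer speed at r₁ (periapsis): v₁ₜ = √(GM(2/r₁ − 1/a_t)) = 73069.8 m/s
(a) ΔV₁ = v₁ₜ − v₁ = 15303.1 m/s ≈ 15.3 km/s
Circular speed at r₂: v₂ = √(GM/r₂) = 28883.4 m/s
Transfer speed at r₂ (apoapsis): v₂ₜ = √(GM(2/r₂ − 1/a_t)) = 18267.5 m/s
(b) ΔV₂ = v₂ − v₂ₜ = 10615.9 m/s ≈ 10.62 km/s
(c) ΔV_total = ΔV₁ + ΔV₂ = 25919 m/s ≈ 25.92 km/s

Final answer:
(a) ΔV₁ = 15.3 km/s
(b) ΔV₂ = 10.62 km/s
(c) ΔV_total = 25.92 km/s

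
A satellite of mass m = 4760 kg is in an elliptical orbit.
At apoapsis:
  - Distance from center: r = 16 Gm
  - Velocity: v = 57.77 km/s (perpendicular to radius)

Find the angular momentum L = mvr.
r = 16 Gm = 1.6 × 10^10 m
v = 57.77 km/s = 57770 m/s
vr = 57770 × 1.6 × 10^10 = 9.2432 × 10^14 m²/s
L = m × vr = 4760 × 9.2432 × 10^14 = 4.39976 × 10^18 kg·m²/s ≈ 4.4 × 10^18 kg·m²/s

Final answer: L = 4.4 × 10^18 kg·m²/s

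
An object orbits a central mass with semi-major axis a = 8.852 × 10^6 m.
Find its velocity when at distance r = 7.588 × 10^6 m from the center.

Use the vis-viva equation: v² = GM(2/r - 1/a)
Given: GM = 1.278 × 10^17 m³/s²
a = 8.852 × 10^6 m
r = 7.588 × 10^6 m
GM = 1.278 × 10^17 m³/s²
2/r − 1/a = 2.63574 × 10^-7 − 1.12969 × 10^-7 = 1.50605 × 10^-7 m⁻¹
v² = GM (2/r − 1/a) = 1.92474 × 10^10 m²/s²
v = 138735 m/s ≈ 138.7 km/s

Final answer: 138.7 km/s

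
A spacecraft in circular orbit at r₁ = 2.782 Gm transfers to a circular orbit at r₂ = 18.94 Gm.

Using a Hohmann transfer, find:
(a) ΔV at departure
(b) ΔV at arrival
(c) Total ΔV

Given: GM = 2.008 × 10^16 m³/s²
r₁ = 2.782 Gm = 2.782 × 10^9 m
r₂ = 18.94 Gm = 1.894 × 10^10 m
GM = 2.008 × 10^16 m³/s²
Transfer ellipse: a_t = (r₁ + r₂)/2 = 1.0861 × 10^10 m
Circular speed at r₁: v₁ = √(GM/r₁) = 2686.6 m/s
Transfer speed at r₁ (periapsis): v₁ₜ = √(GM(2/r₁ − 1/a_t)) = 3547.79 m/s
(a) ΔV₁ = v₁ₜ − v₁ = 861.192 m/s ≈ 861.2 m/s
Circular speed at r₂: v₂ = √(GM/r₂) = 1029.66 m/s
Transfer speed at r₂ (apoapsis): v₂ₜ = √(GM(2/r₂ − 1/a_t)) = 521.117 m/s
(b) ΔV₂ = v₂ − v₂ₜ = 508.538 m/s ≈ 508.5 m/s
(c) ΔV_total = ΔV₁ + ΔV₂ = 1369.73 m/s ≈ 1.37 km/s

Final answer:
(a) ΔV₁ = 861.2 m/s
(b) ΔV₂ = 508.5 m/s
(c) ΔV_total = 1.37 km/s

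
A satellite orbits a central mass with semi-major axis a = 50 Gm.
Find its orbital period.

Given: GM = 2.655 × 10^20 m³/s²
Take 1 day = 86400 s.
a = 50 Gm = 5 × 10^10 m
GM = 2.655 × 10^20 m³/s²
a³ = 1.25 × 10^32 m³
T = 2π √(a³/GM) = 2π √((1.25 × 10^32) / (2.655 × 10^20)) = 2π × 686156 s
T = 4.31124 × 10^6 s ≈ 49.9 days

Final answer: 49.9 days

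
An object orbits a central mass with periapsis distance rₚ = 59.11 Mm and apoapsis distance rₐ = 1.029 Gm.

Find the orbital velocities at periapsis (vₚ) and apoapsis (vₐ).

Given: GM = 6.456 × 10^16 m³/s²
rₚ = 59.11 Mm = 5.911 × 10^7 m
rₐ = 1.029 Gm = 1.029 × 10^9 m
GM = 6.456 × 10^16 m³/s²
a = (rₚ + rₐ)/2 = 5.44055 × 10^8 m
Vis-viva: v² = GM (2/r − 1/a)
vₚ² = 6.456 × 10^16 × (3.38352 × 10^-8 − 1.83805 × 10^-9) = 2.06574 × 10^9 m²/s²
vₚ = 45450.4 m/s ≈ 45.45 km/s
vₐ² = 6.456 × 10^16 × (1.94363 × 10^-9 − 1.83805 × 10^-9) = 6.81658 × 10^6 m²/s²
vₐ = 2610.86 m/s ≈ 2.611 km/s

Final answer: vₚ = 45.45 km/s, vₐ = 2.611 km/s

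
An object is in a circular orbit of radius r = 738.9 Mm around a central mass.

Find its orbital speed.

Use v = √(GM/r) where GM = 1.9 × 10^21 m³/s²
r = 738.9 Mm = 7.389 × 10^8 m
GM = 1.9 × 10^21 m³/s²
GM/r = (1.9 × 10^21) / (7.389 × 10^8) = 2.57139 × 10^12 m²/s²
v = √(GM/r) = 1.60356 × 10^6 m/s ≈ 1604 km/s

Final answer: 1604 km/s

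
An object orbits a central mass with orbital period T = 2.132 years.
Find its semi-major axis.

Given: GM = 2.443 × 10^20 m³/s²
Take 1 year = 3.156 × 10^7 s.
T = 2.132 years = 6.72859 × 10^7 s
GM = 2.443 × 10^20 m³/s²
Kepler's third law: a³ = GM T² / (4π²)
T² = 4.5274 × 10^15 s²
a³ = (2.443 × 10^20) × (4.5274 × 10^15) / (4π²) = 2.80164 × 10^34 m³
a = (a³)^(1/3) = 3.03718 × 10^11 m ≈ 303.7 Gm

Final answer: 303.7 Gm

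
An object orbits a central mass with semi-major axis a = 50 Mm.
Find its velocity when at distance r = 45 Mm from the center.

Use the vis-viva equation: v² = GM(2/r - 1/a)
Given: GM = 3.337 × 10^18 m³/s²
a = 50 Mm = 5 × 10^7 m
r = 45 Mm = 4.5 × 10^7 m
GM = 3.337 × 10^18 m³/s²
2/r − 1/a = 4.44444 × 10^-8 − 2 × 10^-8 = 2.44444 × 10^-8 m⁻¹
v² = GM (2/r − 1/a) = 8.15711 × 10^10 m²/s²
v = 285607 m/s ≈ 285.6 km/s

Final answer: 285.6 km/s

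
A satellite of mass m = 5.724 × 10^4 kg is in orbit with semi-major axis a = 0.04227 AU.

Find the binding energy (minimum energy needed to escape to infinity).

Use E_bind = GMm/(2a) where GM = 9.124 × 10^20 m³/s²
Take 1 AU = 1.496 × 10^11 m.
a = 0.04227 AU = 6.32359 × 10^9 m
GM = 9.124 × 10^20 m³/s²
m = 5.724 × 10^4 kg
GMm = 9.124 × 10^20 × 57240 = 5.22258 × 10^25 m³·kg/s²
2a = 1.26472 × 10^10 m
E_bind = GMm/(2a) = 4.12944 × 10^15 J ≈ 4.129 PJ

Final answer: 4.129 PJ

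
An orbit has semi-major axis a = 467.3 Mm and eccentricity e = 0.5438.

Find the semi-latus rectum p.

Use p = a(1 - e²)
a = 467.3 Mm = 4.673 × 10^8 m
e = 0.5438,  e² = 0.295718,  1 − e² = 0.704282
p = a(1 − e²) = 4.673 × 10^8 m × 0.704282 = 3.29111 × 10^8 m ≈ 329.1 Mm

Final answer: p = 329.1 Mm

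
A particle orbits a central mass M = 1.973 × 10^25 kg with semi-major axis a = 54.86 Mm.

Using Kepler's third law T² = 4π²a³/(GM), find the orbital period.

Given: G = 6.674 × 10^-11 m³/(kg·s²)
M = 1.973 × 10^25 kg
GM = G × M = 6.674 × 10^-11 × 1.973 × 10^25 = 1.31678 × 10^15 m³/s²
a = 54.86 Mm = 5.486 × 10^7 m
a³ = 1.65108 × 10^23 m³
T = 2π √(a³/GM) = 2π √((1.65108 × 10^23) / (1.31678 × 10^15)) = 2π × 11197.7 s
T = 70356.9 s ≈ 19.54 hours

Final answer: 19.54 hours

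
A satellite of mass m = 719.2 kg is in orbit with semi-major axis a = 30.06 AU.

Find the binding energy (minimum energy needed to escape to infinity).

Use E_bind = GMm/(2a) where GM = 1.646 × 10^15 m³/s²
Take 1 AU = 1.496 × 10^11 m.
a = 30.06 AU = 4.49698 × 10^12 m
GM = 1.646 × 10^15 m³/s²
m = 719.2 kg
GMm = 1.646 × 10^15 × 719.2 = 1.1838 × 10^18 m³·kg/s²
2a = 8.99395 × 10^12 m
E_bind = GMm/(2a) = 131622 J ≈ 131.6 kJ

Final answer: 131.6 kJ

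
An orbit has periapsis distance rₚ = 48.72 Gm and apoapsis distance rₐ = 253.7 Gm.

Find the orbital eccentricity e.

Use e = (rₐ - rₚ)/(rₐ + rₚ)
rₚ = 48.72 Gm = 4.872 × 10^10 m
rₐ = 253.7 Gm = 2.537 × 10^11 m
rₐ − rₚ = 2.0498 × 10^11 m
rₐ + rₚ = 3.0242 × 10^11 m
e = (rₐ − rₚ)/(rₐ + rₚ) = 0.677799

Final answer: e = 0.6778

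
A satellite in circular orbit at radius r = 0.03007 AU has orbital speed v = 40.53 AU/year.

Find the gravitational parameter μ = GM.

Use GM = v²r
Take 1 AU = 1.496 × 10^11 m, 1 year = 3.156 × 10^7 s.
r = 0.03007 AU = 4.49847 × 10^9 m
v = 40.53 AU/year = 192119 m/s
v² = 3.69099 × 10^10 m²/s²
GM = v²r = 3.69099 × 10^10 × 4.49847 × 10^9 = 1.66038 × 10^20 m³/s²
GM ≈ 1.66 × 10^20 m³/s²

Final answer: GM = 1.66 × 10^20 m³/s²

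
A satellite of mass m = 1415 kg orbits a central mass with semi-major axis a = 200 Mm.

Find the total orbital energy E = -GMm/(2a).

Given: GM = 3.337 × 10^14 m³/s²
a = 200 Mm = 2 × 10^8 m
GM = 3.337 × 10^14 m³/s²
2a = 4 × 10^8 m
GMm = 3.337 × 10^14 × 1415 = 4.72186 × 10^17 m³·kg/s²
E = −GMm/(2a) = -1.18046 × 10^9 J ≈ -1.18 GJ

Final answer: -1.18 GJ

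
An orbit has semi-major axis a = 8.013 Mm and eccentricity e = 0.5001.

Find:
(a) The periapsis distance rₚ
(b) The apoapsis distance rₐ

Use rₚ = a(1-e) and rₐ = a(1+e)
a = 8.013 Mm = 8.013 × 10^6 m
e = 0.5001:  1 − e = 0.4999,  1 + e = 1.5001
(a) rₚ = a(1 − e) = 8.013 × 10^6 m × 0.4999 = 4.0057 × 10^6 m ≈ 4.006 Mm
(b) rₐ = a(1 + e) = 8.013 × 10^6 m × 1.5001 = 1.20203 × 10^7 m ≈ 12.02 Mm

Final answer:
(a) rₚ = 4.006 Mm
(b) rₐ = 12.02 Mm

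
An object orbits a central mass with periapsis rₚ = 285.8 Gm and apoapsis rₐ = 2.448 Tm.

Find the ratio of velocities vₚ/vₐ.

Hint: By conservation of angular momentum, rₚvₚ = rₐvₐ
rₚ = 285.8 Gm = 2.858 × 10^11 m
rₐ = 2.448 Tm = 2.448 × 10^12 m
rₚvₚ = rₐvₐ  ⇒  vₚ/vₐ = rₐ/rₚ
vₚ/vₐ = (2.448 × 10^12) / (2.858 × 10^11) = 8.56543

Final answer: vₚ/vₐ = 8.565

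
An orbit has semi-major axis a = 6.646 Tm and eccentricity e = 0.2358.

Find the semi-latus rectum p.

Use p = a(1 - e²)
a = 6.646 Tm = 6.646 × 10^12 m
e = 0.2358,  e² = 0.0556016,  1 − e² = 0.944398
p = a(1 − e²) = 6.646 × 10^12 m × 0.944398 = 6.27647 × 10^12 m ≈ 6.276 Tm

Final answer: p = 6.276 Tm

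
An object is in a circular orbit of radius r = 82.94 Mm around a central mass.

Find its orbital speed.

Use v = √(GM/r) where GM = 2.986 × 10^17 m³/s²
r = 82.94 Mm = 8.294 × 10^7 m
GM = 2.986 × 10^17 m³/s²
GM/r = (2.986 × 10^17) / (8.294 × 10^7) = 3.60019 × 10^9 m²/s²
v = √(GM/r) = 60001.6 m/s ≈ 60 km/s

Final answer: 60 km/s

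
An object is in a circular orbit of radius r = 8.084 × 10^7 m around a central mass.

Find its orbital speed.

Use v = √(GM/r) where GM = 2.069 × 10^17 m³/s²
r = 8.084 × 10^7 m
GM = 2.069 × 10^17 m³/s²
GM/r = (2.069 × 10^17) / (8.084 × 10^7) = 2.55938 × 10^9 m²/s²
v = √(GM/r) = 50590.3 m/s ≈ 50.59 km/s

Final answer: 50.59 km/s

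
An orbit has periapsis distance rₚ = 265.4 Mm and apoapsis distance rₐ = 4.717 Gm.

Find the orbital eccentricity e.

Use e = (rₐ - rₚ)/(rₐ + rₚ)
rₚ = 265.4 Mm = 2.654 × 10^8 m
rₐ = 4.717 Gm = 4.717 × 10^9 m
rₐ − rₚ = 4.4516 × 10^9 m
rₐ + rₚ = 4.9824 × 10^9 m
e = (rₐ − rₚ)/(rₐ + rₚ) = 0.893465

Final answer: e = 0.8935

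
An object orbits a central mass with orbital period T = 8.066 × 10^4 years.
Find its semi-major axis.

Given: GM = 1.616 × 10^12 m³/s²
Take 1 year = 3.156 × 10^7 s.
T = 8.066 × 10^4 years = 2.54563 × 10^12 s
GM = 1.616 × 10^12 m³/s²
Kepler's third law: a³ = GM T² / (4π²)
T² = 6.48023 × 10^24 s²
a³ = (1.616 × 10^12) × (6.48023 × 10^24) / (4π²) = 2.6526 × 10^35 m³
a = (a³)^(1/3) = 6.42526 × 10^11 m ≈ 6.425 × 10^11 m

Final answer: 6.425 × 10^11 m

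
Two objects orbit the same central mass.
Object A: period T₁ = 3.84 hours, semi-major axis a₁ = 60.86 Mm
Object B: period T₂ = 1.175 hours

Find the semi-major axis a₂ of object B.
T₁ = 3.84 hours = 13824 s
T₂ = 1.175 hours = 4230 s
a₁ = 60.86 Mm = 6.086 × 10^7 m
Kepler's third law: (T₂/T₁)² = (a₂/a₁)³  ⇒  a₂ = a₁ (T₂/T₁)^(2/3)
T₂/T₁ = 0.30599
(T₂/T₁)^(2/3) = 0.454086
a₂ = 6.086 × 10^7 m × 0.454086 = 2.76357 × 10^7 m ≈ 27.64 Mm

Final answer: a₂ = 27.64 Mm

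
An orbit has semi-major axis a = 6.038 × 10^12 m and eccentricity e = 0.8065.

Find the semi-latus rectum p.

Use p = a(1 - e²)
a = 6.038 × 10^12 m
e = 0.8065,  e² = 0.650442,  1 − e² = 0.349558
p = a(1 − e²) = 6.038 × 10^12 m × 0.349558 = 2.11063 × 10^12 m ≈ 2.111 × 10^12 m

Final answer: p = 2.111 × 10^12 m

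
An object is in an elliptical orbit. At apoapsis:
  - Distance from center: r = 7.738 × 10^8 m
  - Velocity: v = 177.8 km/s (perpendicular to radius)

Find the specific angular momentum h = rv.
r = 7.738 × 10^8 m
v = 177.8 km/s = 177800 m/s
h = rv = 7.738 × 10^8 × 177800 = 1.37582 × 10^14 m²/s ≈ 1.376 × 10^14 m²/s

Final answer: h = 1.376 × 10^14 m²/s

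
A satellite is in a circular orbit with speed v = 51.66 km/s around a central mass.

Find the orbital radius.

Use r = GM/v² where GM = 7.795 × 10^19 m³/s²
v = 51.66 km/s = 51660 m/s
GM = 7.795 × 10^19 m³/s²
v² = 2.66876 × 10^9 m²/s²
r = GM/v² = (7.795 × 10^19) / (2.66876 × 10^9) = 2.92084 × 10^10 m ≈ 29.21 Gm

Final answer: 29.21 Gm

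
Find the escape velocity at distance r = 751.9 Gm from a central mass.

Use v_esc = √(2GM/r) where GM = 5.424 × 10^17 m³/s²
r = 751.9 Gm = 7.519 × 10^11 m
GM = 5.424 × 10^17 m³/s²
2GM/r = 2 × (5.424 × 10^17) / (7.519 × 10^11) = 1.44275 × 10^6 m²/s²
v_esc = √(2GM/r) = 1201.14 m/s ≈ 1.201 km/s

Final answer: 1.201 km/s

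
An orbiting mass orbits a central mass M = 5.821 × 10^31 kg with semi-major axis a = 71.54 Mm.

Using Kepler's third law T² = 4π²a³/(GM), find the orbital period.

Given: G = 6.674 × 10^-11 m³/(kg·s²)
M = 5.821 × 10^31 kg
GM = G × M = 6.674 × 10^-11 × 5.821 × 10^31 = 3.88494 × 10^21 m³/s²
a = 71.54 Mm = 7.154 × 10^7 m
a³ = 3.6614 × 10^23 m³
T = 2π √(a³/GM) = 2π √((3.6614 × 10^23) / (3.88494 × 10^21)) = 2π × 9.70804 s
T = 60.9974 s ≈ 1.017 minutes

Final answer: 1.017 minutes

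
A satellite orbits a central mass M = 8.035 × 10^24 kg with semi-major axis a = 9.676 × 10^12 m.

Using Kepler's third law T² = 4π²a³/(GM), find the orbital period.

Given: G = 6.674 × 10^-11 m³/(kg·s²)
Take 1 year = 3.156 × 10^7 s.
M = 8.035 × 10^24 kg
GM = G × M = 6.674 × 10^-11 × 8.035 × 10^24 = 5.36256 × 10^14 m³/s²
a = 9.676 × 10^12 m
a³ = 9.05915 × 10^38 m³
T = 2π √(a³/GM) = 2π √((9.05915 × 10^38) / (5.36256 × 10^14)) = 2π × 1.29974 × 10^12 s
T = 8.16653 × 10^12 s ≈ 2.588 × 10^5 years

Final answer: 2.588 × 10^5 years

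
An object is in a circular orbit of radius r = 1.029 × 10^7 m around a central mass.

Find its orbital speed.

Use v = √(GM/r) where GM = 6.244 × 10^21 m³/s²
r = 1.029 × 10^7 m
GM = 6.244 × 10^21 m³/s²
GM/r = (6.244 × 10^21) / (1.029 × 10^7) = 6.06803 × 10^14 m²/s²
v = √(GM/r) = 2.46334 × 10^7 m/s ≈ 2.463 × 10^4 km/s

Final answer: 2.463 × 10^4 km/s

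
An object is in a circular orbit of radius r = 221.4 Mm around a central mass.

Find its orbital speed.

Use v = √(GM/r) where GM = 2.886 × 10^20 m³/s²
r = 221.4 Mm = 2.214 × 10^8 m
GM = 2.886 × 10^20 m³/s²
GM/r = (2.886 × 10^20) / (2.214 × 10^8) = 1.30352 × 10^12 m²/s²
v = √(GM/r) = 1.14172 × 10^6 m/s ≈ 1142 km/s

Final answer: 1142 km/s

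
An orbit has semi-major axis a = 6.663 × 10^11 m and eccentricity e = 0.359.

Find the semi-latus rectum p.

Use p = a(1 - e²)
a = 6.663 × 10^11 m
e = 0.359,  e² = 0.128881,  1 − e² = 0.871119
p = a(1 − e²) = 6.663 × 10^11 m × 0.871119 = 5.80427 × 10^11 m ≈ 5.804 × 10^11 m

Final answer: p = 5.804 × 10^11 m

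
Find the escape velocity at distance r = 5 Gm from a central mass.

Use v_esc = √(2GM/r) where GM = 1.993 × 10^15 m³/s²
r = 5 Gm = 5 × 10^9 m
GM = 1.993 × 10^15 m³/s²
2GM/r = 2 × (1.993 × 10^15) / (5 × 10^9) = 797200 m²/s²
v_esc = √(2GM/r) = 892.861 m/s ≈ 892.9 m/s

Final answer: 892.9 m/s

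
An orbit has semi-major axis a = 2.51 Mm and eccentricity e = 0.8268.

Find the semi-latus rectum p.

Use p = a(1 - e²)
a = 2.51 Mm = 2.51 × 10^6 m
e = 0.8268,  e² = 0.683598,  1 − e² = 0.316402
p = a(1 − e²) = 2.51 × 10^6 m × 0.316402 = 794168 m ≈ 794.2 km

Final answer: p = 794.2 km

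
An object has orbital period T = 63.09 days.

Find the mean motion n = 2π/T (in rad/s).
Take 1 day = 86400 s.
T = 63.09 days = 5.45098 × 10^6 s
n = 2π / (5.45098 × 10^6 s) = 1.15267 × 10^-6 rad/s ≈ 1.153 × 10^-6 rad/s

Final answer: n = 1.153 × 10^-6 rad/s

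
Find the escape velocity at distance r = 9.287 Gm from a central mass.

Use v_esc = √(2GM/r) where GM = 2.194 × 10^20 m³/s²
r = 9.287 Gm = 9.287 × 10^9 m
GM = 2.194 × 10^20 m³/s²
2GM/r = 2 × (2.194 × 10^20) / (9.287 × 10^9) = 4.72488 × 10^10 m²/s²
v_esc = √(2GM/r) = 217368 m/s ≈ 217.4 km/s

Final answer: 217.4 km/s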